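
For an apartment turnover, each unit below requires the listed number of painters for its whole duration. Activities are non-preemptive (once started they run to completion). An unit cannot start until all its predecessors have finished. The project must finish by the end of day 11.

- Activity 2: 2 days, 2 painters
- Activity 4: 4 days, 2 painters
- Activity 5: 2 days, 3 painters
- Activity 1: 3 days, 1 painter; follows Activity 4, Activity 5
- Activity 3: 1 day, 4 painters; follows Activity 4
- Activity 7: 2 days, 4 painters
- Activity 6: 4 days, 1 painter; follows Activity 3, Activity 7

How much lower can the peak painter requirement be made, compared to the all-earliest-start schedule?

6

Early-start peak: d1:11  d2:11  d3:2  d4:2  d5:5  d6:2  d7:2  d8:1  d9:1  d10:0  d11:0 ⇒ 11.
Leveled (Activity 2@1, Activity 4@1, Activity 5@3, Activity 1@5, Activity 3@5, Activity 7@6, Activity 6@8): d1:4  d2:4  d3:5  d4:5  d5:5  d6:5  d7:5  d8:1  d9:1  d10:1  d11:1 ⇒ 5.
Reduction 11 − 5 = 6.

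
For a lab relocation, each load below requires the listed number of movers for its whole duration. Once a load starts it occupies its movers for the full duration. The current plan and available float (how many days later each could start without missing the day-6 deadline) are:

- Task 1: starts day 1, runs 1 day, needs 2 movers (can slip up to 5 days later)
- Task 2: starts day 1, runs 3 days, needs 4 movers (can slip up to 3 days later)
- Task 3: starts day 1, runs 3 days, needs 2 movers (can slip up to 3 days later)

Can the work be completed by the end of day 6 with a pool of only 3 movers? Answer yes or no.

no

Total mover-days = 20; over 6 days the average is 20/6 > 3, so some day must exceed 3.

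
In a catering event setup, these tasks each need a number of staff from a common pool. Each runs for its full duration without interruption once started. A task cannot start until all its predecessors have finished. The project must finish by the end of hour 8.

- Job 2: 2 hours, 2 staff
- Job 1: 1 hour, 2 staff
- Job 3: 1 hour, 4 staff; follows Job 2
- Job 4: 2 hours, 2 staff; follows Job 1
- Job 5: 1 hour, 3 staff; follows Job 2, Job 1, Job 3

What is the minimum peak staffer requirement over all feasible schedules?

4

Early-start (Job 2@1, Job 1@1, Job 3@3, Job 4@2, Job 5@4) gives peak 6: h1:4  h2:4  h3:6  h4:3  h5:0  h6:0  h7:0  h8:0.
Shift Job 4→4, Job 5→6.
Schedule Job 2@1, Job 1@1, Job 3@3, Job 4@4, Job 5@6: h1:4  h2:2  h3:4  h4:2  h5:2  h6:3  h7:0  h8:0 — peak 4.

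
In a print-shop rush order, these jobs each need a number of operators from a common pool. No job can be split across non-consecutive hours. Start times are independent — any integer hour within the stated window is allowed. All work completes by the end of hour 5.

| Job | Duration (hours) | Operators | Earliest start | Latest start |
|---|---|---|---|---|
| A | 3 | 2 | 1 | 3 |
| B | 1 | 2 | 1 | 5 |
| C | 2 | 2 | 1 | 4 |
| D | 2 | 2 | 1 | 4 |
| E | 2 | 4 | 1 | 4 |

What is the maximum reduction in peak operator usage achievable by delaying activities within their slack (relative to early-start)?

Early-start peak: h1:12  h2:10  h3:2  h4:0  h5:0 ⇒ 12.
Leveled (A@1, B@1, C@1, D@2, E@4): h1:6  h2:6  h3:4  h4:4  h5:4 ⇒ 6.
Reduction 12 − 6 = 6.

6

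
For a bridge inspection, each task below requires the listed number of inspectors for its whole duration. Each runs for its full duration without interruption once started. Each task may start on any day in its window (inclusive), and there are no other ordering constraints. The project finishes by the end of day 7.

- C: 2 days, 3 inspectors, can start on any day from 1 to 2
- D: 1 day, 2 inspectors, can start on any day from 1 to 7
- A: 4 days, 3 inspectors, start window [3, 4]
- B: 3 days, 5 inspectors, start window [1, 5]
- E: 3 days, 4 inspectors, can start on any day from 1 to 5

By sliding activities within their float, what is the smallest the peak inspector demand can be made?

Early-start (C@1, D@1, A@3, B@1, E@1) gives peak 14: d1:14  d2:12  d3:12  d4:3  d5:3  d6:3  d7:0.
Shift B→2, E→5.
Schedule C@1, D@1, A@3, B@2, E@5: d1:5  d2:8  d3:8  d4:8  d5:7  d6:7  d7:4 — peak 8.

8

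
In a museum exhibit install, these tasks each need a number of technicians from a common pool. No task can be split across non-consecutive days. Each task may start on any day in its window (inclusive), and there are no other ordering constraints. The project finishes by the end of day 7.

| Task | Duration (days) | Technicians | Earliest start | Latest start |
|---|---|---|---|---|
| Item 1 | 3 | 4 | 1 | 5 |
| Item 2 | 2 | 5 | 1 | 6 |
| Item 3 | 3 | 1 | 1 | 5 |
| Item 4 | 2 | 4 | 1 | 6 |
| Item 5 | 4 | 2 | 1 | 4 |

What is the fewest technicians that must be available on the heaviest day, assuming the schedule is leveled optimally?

6

Early-start (Item 1@1, Item 2@1, Item 3@1, Item 4@1, Item 5@1) gives peak 16: d1:16  d2:16  d3:7  d4:2  d5:0  d6:0  d7:0.
Shift Item 2→6, Item 3→5, Item 4→4.
Schedule Item 1@1, Item 2@6, Item 3@5, Item 4@4, Item 5@1: d1:6  d2:6  d3:6  d4:6  d5:5  d6:6  d7:6 — peak 6.
Total technician-days = 41 over 7 days ⇒ peak ≥ ⌈41/7⌉ = 6, so 6 is optimal.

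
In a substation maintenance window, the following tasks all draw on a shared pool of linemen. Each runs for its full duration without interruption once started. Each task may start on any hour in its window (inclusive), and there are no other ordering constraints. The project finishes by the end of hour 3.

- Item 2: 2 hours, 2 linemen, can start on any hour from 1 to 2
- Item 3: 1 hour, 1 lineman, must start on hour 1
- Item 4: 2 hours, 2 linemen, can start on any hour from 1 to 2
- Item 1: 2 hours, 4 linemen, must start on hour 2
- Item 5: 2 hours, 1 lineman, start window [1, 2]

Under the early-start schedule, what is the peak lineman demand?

9

Early-start schedule: Item 2@1, Item 3@1, Item 4@1, Item 1@2, Item 5@1.
Load per hour: hour 1: 6, hour 2: 9, hour 3: 4.
Peak is 9.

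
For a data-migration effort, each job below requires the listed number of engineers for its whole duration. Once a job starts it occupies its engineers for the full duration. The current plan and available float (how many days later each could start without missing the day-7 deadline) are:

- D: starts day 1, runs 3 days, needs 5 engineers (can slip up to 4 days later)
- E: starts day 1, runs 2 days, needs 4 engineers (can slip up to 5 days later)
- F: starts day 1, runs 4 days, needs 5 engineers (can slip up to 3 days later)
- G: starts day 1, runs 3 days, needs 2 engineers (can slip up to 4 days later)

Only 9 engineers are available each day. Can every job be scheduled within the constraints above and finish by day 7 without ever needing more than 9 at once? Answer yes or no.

Schedule D@1, E@1, F@4, G@3: d1:9  d2:9  d3:7  d4:7  d5:7  d6:5  d7:5 — peak 9 ≤ 9.

yes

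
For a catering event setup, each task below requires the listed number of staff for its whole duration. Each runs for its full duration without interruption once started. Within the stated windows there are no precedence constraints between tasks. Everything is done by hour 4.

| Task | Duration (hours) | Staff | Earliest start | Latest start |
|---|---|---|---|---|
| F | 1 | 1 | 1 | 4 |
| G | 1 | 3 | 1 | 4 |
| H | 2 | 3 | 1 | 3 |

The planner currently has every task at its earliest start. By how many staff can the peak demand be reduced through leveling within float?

Early-start peak: h1:7  h2:3  h3:0  h4:0 ⇒ 7.
Leveled (F@1, G@2, H@3): h1:1  h2:3  h3:3  h4:3 ⇒ 3.
Reduction 7 − 3 = 4.

4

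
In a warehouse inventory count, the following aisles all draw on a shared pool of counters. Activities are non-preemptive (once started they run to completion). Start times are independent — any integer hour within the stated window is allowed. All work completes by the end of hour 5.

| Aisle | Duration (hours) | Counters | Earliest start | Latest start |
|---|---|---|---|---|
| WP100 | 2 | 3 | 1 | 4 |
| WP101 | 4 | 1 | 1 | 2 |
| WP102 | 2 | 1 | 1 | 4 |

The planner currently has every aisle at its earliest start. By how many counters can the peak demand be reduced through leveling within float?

1

Early-start peak: h1:5  h2:5  h3:1  h4:1  h5:0 ⇒ 5.
Leveled (WP100@1, WP101@1, WP102@3): h1:4  h2:4  h3:2  h4:2  h5:0 ⇒ 4.
Reduction 5 − 4 = 1.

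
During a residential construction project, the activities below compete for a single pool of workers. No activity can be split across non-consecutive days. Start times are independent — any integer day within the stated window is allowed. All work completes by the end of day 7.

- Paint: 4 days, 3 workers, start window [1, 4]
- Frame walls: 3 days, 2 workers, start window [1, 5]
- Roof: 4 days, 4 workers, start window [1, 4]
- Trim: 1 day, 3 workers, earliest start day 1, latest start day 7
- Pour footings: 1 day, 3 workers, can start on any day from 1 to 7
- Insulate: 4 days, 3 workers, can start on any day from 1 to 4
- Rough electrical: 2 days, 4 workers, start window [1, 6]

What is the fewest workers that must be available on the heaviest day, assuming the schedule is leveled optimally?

10

Early-start (Paint@1, Frame walls@1, Roof@1, Trim@1, Pour footings@1, Insulate@1, Rough electrical@1) gives peak 22: d1:22  d2:16  d3:12  d4:10  d5:0  d6:0  d7:0.
Shift Trim→5, Pour footings→5, Insulate→4, Rough electrical→6.
Schedule Paint@1, Frame walls@1, Roof@1, Trim@5, Pour footings@5, Insulate@4, Rough electrical@6: d1:9  d2:9  d3:9  d4:10  d5:9  d6:7  d7:7 — peak 10.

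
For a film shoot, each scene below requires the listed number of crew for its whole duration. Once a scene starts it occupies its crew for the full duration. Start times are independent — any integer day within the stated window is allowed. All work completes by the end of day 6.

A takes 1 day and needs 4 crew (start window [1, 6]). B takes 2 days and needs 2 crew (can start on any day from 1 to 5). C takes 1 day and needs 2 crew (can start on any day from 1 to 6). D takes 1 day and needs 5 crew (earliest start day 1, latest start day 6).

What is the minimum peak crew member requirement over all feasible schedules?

Early-start (A@1, B@1, C@1, D@1) gives peak 13: d1:13  d2:2  d3:0  d4:0  d5:0  d6:0.
Shift B→2, C→2, D→4.
Schedule A@1, B@2, C@2, D@4: d1:4  d2:4  d3:2  d4:5  d5:0  d6:0 — peak 5.

5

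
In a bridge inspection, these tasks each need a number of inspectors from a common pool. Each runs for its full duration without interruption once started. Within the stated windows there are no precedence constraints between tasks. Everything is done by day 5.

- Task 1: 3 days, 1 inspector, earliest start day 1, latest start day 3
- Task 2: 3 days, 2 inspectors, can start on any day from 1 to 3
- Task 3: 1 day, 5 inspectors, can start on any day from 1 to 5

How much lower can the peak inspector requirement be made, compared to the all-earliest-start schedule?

Early-start peak: d1:8  d2:3  d3:3  d4:0  d5:0 ⇒ 8.
Leveled (Task 1@1, Task 2@1, Task 3@4): d1:3  d2:3  d3:3  d4:5  d5:0 ⇒ 5.
Reduction 8 − 5 = 3.

3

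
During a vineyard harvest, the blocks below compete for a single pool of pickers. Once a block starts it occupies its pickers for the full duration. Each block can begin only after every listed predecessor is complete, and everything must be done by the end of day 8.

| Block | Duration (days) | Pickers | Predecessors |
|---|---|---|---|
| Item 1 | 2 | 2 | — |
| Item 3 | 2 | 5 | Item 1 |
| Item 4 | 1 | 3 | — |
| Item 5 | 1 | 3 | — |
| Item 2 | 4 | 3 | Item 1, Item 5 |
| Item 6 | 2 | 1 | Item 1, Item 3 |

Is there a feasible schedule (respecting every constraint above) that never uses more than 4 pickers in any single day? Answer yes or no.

Total picker-days = 34; over 8 days the average is 34/8 > 4, so some day must exceed 4.

no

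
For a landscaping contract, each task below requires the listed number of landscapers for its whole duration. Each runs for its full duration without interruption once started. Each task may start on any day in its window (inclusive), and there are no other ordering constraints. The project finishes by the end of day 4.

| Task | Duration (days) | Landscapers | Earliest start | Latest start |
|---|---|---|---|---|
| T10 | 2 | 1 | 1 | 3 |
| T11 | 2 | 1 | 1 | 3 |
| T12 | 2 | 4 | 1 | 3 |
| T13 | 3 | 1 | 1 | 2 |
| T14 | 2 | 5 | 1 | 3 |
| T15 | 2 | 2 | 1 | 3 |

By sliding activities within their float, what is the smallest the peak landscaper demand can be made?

Early-start (T10@1, T11@1, T12@1, T13@1, T14@1, T15@1) gives peak 14: d1:14  d2:14  d3:1  d4:0.
Shift T14→3, T15→3.
Schedule T10@1, T11@1, T12@1, T13@1, T14@3, T15@3: d1:7  d2:7  d3:8  d4:7 — peak 8.
Total landscaper-days = 29 over 4 days ⇒ peak ≥ ⌈29/4⌉ = 8, so 8 is optimal.

8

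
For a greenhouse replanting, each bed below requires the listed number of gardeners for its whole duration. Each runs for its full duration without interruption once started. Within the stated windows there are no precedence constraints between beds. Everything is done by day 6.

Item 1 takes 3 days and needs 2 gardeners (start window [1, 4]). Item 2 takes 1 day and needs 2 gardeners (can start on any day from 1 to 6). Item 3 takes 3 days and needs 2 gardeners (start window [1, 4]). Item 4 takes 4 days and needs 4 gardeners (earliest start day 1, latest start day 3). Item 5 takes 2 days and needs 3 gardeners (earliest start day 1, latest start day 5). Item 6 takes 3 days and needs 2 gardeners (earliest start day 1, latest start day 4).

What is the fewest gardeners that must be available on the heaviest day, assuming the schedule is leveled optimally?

Early-start (Item 1@1, Item 2@1, Item 3@1, Item 4@1, Item 5@1, Item 6@1) gives peak 15: d1:15  d2:13  d3:10  d4:4  d5:0  d6:0.
Shift Item 3→2, Item 5→5, Item 6→4.
Schedule Item 1@1, Item 2@1, Item 3@2, Item 4@1, Item 5@5, Item 6@4: d1:8  d2:8  d3:8  d4:8  d5:5  d6:5 — peak 8.

8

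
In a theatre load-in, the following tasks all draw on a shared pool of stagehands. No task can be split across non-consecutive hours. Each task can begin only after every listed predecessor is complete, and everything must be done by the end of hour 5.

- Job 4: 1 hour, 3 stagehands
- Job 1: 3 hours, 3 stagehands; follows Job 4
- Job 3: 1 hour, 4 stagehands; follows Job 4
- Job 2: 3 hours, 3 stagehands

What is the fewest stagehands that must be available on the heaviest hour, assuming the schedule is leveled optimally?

6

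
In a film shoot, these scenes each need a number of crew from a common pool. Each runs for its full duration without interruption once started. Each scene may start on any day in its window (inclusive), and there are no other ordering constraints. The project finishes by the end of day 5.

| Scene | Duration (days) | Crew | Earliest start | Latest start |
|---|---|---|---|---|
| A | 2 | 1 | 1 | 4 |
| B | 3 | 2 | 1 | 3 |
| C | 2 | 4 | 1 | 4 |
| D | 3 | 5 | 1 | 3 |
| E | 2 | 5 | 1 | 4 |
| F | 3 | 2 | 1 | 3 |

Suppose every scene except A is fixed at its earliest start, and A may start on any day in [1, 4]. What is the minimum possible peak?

18

A@1: d1:19  d2:19  d3:9  d4:0  d5:0 → peak 19
A@2: d1:18  d2:19  d3:10  d4:0  d5:0 → peak 19
A@3: d1:18  d2:18  d3:10  d4:1  d5:0 → peak 18
A@4: d1:18  d2:18  d3:9  d4:1  d5:1 → peak 18
Best is A@3, peak 18.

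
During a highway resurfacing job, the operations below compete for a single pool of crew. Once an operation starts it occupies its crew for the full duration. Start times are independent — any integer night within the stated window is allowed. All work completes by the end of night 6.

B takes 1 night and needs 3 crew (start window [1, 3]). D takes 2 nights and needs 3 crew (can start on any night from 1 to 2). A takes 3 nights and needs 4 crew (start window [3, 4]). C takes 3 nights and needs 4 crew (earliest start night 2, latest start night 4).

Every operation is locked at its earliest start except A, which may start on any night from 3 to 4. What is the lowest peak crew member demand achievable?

A@3: n1:6  n2:7  n3:8  n4:8  n5:4  n6:0 → peak 8
A@4: n1:6  n2:7  n3:4  n4:8  n5:4  n6:4 → peak 8
Best is A@3, peak 8.

8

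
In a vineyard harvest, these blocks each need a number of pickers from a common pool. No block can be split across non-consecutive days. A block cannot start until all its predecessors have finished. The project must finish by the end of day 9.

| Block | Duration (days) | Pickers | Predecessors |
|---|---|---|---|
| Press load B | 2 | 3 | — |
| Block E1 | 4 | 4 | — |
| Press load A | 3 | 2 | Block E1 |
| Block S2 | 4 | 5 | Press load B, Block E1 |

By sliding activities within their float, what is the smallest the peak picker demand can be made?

Schedule Press load B@1, Block E1@1, Press load A@5, Block S2@5: d1:7  d2:7  d3:4  d4:4  d5:7  d6:7  d7:7  d8:5  d9:0 — peak 7.

7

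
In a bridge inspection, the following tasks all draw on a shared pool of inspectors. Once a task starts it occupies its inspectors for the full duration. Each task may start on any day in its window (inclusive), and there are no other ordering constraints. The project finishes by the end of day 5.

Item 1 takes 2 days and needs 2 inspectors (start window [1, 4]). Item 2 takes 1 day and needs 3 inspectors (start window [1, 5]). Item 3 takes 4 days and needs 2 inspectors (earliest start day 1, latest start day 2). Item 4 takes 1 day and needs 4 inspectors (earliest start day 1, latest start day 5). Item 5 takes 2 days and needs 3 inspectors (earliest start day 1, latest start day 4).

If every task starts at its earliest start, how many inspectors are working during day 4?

At early start, day 4 has: Item 3.
Demand: 2 = 2.

2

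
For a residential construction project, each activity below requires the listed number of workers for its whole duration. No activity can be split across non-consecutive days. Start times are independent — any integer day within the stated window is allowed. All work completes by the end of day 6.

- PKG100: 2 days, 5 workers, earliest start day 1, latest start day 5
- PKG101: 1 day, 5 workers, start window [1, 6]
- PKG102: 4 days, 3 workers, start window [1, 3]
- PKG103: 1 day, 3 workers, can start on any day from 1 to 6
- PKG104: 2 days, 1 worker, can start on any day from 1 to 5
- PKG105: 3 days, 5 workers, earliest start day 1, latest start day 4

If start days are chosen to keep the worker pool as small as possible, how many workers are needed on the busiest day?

9

Early-start (PKG100@1, PKG101@1, PKG102@1, PKG103@1, PKG104@1, PKG105@1) gives peak 22: d1:22  d2:14  d3:8  d4:3  d5:0  d6:0.
Shift PKG101→3, PKG103→5, PKG105→4.
Schedule PKG100@1, PKG101@3, PKG102@1, PKG103@5, PKG104@1, PKG105@4: d1:9  d2:9  d3:8  d4:8  d5:8  d6:5 — peak 9.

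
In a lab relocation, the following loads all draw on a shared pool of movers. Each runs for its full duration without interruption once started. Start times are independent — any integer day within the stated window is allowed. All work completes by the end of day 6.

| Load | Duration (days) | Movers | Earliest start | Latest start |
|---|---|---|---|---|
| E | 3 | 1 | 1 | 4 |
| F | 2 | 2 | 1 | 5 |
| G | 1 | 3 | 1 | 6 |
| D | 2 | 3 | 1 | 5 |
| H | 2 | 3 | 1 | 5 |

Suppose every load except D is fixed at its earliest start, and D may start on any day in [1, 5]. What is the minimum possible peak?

9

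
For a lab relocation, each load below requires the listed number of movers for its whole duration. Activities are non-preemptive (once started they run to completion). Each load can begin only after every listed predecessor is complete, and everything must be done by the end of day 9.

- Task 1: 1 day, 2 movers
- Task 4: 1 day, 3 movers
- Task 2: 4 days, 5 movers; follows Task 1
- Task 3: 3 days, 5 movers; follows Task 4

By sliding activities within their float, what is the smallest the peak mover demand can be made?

5

Early-start (Task 1@1, Task 4@1, Task 2@2, Task 3@2) gives peak 10: d1:5  d2:10  d3:10  d4:10  d5:5  d6:0  d7:0  d8:0  d9:0.
Shift Task 3→6.
Schedule Task 1@1, Task 4@1, Task 2@2, Task 3@6: d1:5  d2:5  d3:5  d4:5  d5:5  d6:5  d7:5  d8:5  d9:0 — peak 5.
Total mover-days = 40 over 9 days ⇒ peak ≥ ⌈40/9⌉ = 5, so 5 is optimal.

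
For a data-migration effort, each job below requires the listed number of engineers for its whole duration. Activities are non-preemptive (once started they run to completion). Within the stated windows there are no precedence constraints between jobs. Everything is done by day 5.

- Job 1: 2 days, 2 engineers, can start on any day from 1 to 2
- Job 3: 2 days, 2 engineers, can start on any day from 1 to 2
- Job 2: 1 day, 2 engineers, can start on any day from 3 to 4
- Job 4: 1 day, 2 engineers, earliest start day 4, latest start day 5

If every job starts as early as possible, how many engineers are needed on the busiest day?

Early-start schedule: Job 1@1, Job 3@1, Job 2@3, Job 4@4.
Load per day: day 1: 4, day 2: 4, day 3: 2, day 4: 2, day 5: 0.
Peak is 4.

4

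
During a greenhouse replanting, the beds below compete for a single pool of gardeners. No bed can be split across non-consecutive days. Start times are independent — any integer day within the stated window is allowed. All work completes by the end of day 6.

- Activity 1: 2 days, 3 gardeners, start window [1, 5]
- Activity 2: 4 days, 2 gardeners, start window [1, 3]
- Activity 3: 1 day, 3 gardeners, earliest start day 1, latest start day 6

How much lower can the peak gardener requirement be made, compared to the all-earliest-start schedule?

3

Early-start peak: d1:8  d2:5  d3:2  d4:2  d5:0  d6:0 ⇒ 8.
Leveled (Activity 1@1, Activity 2@1, Activity 3@3): d1:5  d2:5  d3:5  d4:2  d5:0  d6:0 ⇒ 5.
Reduction 8 − 5 = 3.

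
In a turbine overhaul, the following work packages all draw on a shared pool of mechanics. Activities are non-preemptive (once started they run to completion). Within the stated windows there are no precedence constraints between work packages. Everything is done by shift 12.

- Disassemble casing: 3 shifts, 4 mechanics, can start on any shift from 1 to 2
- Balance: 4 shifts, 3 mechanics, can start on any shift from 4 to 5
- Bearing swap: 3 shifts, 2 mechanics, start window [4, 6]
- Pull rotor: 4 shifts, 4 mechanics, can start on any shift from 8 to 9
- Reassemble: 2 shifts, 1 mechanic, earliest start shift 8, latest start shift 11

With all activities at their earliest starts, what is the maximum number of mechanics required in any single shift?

5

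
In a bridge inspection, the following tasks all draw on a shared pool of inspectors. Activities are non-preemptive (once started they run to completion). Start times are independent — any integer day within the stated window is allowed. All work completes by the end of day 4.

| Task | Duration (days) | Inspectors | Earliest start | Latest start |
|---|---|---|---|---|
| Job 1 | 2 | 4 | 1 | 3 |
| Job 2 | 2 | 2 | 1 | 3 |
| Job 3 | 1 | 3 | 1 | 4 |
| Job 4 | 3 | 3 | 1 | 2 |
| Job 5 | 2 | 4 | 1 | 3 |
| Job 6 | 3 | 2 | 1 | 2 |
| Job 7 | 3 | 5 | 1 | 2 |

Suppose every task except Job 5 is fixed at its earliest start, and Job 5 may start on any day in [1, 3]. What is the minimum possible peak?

19

Job 5@1: d1:23  d2:20  d3:10  d4:0 → peak 23
Job 5@2: d1:19  d2:20  d3:14  d4:0 → peak 20
Job 5@3: d1:19  d2:16  d3:14  d4:4 → peak 19
Best is Job 5@3, peak 19.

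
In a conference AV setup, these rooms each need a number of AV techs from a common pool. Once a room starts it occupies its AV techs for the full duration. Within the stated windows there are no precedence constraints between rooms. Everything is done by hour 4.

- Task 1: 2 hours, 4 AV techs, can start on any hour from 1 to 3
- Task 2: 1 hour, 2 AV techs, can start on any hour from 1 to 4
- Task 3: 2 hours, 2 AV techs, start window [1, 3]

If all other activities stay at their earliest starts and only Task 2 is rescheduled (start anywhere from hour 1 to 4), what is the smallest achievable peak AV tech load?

Task 2@1: h1:8  h2:6  h3:0  h4:0 → peak 8
Task 2@2: h1:6  h2:8  h3:0  h4:0 → peak 8
Task 2@3: h1:6  h2:6  h3:2  h4:0 → peak 6
Task 2@4: h1:6  h2:6  h3:0  h4:2 → peak 6
Best is Task 2@3, peak 6.

6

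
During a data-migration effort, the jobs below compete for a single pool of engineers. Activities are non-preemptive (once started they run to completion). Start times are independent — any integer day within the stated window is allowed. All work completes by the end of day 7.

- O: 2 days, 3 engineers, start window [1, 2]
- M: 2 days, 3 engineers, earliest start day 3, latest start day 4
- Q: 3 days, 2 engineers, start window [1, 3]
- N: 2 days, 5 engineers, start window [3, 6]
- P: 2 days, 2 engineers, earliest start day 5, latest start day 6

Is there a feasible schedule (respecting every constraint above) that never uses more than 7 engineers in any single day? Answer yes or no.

Schedule O@1, M@3, Q@1, N@5, P@5: d1:5  d2:5  d3:5  d4:3  d5:7  d6:7  d7:0 — peak 7 ≤ 7.

yes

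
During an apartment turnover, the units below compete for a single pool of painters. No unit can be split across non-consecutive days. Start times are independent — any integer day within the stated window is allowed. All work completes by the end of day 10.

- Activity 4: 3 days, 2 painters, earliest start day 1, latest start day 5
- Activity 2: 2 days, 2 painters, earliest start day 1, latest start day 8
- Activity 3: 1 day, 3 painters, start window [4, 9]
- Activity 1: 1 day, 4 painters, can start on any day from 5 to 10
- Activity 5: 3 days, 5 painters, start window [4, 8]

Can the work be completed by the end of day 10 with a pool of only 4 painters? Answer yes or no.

no

The minimum achievable peak is 5; 4 < 5, so no feasible schedule stays within the cap.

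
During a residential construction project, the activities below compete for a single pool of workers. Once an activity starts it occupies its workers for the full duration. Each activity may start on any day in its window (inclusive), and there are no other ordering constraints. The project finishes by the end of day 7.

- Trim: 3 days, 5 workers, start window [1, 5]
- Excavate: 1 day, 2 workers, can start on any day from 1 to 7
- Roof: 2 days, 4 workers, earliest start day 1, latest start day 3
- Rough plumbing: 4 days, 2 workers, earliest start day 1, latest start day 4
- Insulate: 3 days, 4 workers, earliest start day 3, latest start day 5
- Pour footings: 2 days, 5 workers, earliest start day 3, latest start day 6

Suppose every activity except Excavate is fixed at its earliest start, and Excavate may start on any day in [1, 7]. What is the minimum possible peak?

16

Excavate@1: d1:13  d2:11  d3:16  d4:11  d5:4  d6:0  d7:0 → peak 16
Excavate@2: d1:11  d2:13  d3:16  d4:11  d5:4  d6:0  d7:0 → peak 16
Excavate@3: d1:11  d2:11  d3:18  d4:11  d5:4  d6:0  d7:0 → peak 18
Excavate@4: d1:11  d2:11  d3:16  d4:13  d5:4  d6:0  d7:0 → peak 16
Excavate@5: d1:11  d2:11  d3:16  d4:11  d5:6  d6:0  d7:0 → peak 16
Excavate@6: d1:11  d2:11  d3:16  d4:11  d5:4  d6:2  d7:0 → peak 16
Excavate@7: d1:11  d2:11  d3:16  d4:11  d5:4  d6:0  d7:2 → peak 16
Best is Excavate@1, peak 16.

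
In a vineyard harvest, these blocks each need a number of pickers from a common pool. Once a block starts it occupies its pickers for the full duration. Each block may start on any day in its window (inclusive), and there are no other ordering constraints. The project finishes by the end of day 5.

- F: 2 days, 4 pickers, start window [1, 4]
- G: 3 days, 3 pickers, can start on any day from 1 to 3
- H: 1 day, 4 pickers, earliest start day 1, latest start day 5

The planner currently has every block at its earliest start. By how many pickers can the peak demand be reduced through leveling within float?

4

Early-start peak: d1:11  d2:7  d3:3  d4:0  d5:0 ⇒ 11.
Leveled (F@1, G@1, H@3): d1:7  d2:7  d3:7  d4:0  d5:0 ⇒ 7.
Reduction 11 − 7 = 4.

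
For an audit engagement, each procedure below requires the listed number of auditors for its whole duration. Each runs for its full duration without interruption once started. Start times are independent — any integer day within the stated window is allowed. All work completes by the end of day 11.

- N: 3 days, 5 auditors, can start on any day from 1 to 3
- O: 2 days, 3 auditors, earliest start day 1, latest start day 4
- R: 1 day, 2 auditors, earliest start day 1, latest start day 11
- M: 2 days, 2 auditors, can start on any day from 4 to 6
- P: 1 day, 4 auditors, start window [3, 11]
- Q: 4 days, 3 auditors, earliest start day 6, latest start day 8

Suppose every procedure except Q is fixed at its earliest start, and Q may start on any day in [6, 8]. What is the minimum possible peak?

Q@6: d1:10  d2:8  d3:9  d4:2  d5:2  d6:3  d7:3  d8:3  d9:3  d10:0  d11:0 → peak 10
Q@7: d1:10  d2:8  d3:9  d4:2  d5:2  d6:0  d7:3  d8:3  d9:3  d10:3  d11:0 → peak 10
Q@8: d1:10  d2:8  d3:9  d4:2  d5:2  d6:0  d7:0  d8:3  d9:3  d10:3  d11:3 → peak 10
Best is Q@6, peak 10.

10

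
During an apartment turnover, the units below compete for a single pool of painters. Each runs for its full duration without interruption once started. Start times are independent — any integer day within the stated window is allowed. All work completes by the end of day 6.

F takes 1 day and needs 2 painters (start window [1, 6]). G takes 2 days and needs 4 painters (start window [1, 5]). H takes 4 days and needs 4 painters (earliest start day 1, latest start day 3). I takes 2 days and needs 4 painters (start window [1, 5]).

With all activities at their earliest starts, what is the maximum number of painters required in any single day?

Early-start schedule: F@1, G@1, H@1, I@1.
Load per day: day 1: 14, day 2: 12, day 3: 4, day 4: 4, day 5: 0, day 6: 0.
Peak is 14.

14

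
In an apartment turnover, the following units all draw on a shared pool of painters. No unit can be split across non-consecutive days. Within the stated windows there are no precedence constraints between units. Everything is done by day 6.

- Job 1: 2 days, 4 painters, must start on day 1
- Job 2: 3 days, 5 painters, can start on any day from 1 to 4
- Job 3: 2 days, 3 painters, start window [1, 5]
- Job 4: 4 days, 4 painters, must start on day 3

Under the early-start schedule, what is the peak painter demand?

Early-start schedule: Job 1@1, Job 2@1, Job 3@1, Job 4@3.
Load per day: day 1: 12, day 2: 12, day 3: 9, day 4: 4, day 5: 4, day 6: 4.
Peak is 12.

12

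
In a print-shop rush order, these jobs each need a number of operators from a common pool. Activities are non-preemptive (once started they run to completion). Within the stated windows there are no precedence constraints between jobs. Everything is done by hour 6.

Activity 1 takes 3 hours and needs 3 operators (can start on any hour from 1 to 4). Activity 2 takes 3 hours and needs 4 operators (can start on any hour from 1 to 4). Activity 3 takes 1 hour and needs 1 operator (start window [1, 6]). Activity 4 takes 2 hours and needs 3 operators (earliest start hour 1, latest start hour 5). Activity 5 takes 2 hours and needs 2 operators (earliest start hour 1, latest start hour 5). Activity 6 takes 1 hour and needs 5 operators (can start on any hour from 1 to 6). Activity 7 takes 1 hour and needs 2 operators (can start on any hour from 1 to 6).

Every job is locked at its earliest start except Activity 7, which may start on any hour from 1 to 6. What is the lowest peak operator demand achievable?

18

Activity 7@1: h1:20  h2:12  h3:7  h4:0  h5:0  h6:0 → peak 20
Activity 7@2: h1:18  h2:14  h3:7  h4:0  h5:0  h6:0 → peak 18
Activity 7@3: h1:18  h2:12  h3:9  h4:0  h5:0  h6:0 → peak 18
Activity 7@4: h1:18  h2:12  h3:7  h4:2  h5:0  h6:0 → peak 18
Activity 7@5: h1:18  h2:12  h3:7  h4:0  h5:2  h6:0 → peak 18
Activity 7@6: h1:18  h2:12  h3:7  h4:0  h5:0  h6:2 → peak 18
Best is Activity 7@2, peak 18.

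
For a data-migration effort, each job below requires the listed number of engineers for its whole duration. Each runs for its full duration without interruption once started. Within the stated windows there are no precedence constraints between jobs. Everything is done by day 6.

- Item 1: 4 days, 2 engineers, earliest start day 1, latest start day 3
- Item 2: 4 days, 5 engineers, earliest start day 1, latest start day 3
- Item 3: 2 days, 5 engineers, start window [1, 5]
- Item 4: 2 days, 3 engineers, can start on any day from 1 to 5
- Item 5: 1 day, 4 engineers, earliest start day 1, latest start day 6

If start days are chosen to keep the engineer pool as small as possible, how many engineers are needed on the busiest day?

10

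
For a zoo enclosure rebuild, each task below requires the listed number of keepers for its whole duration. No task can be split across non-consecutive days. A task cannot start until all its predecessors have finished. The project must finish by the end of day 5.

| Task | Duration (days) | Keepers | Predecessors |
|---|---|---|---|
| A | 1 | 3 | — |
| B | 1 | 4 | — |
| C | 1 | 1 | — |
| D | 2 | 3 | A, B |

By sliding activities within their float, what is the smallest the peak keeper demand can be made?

Early-start (A@1, B@1, C@1, D@2) gives peak 8: d1:8  d2:3  d3:3  d4:0  d5:0.
Shift B→2, D→3.
Schedule A@1, B@2, C@1, D@3: d1:4  d2:4  d3:3  d4:3  d5:0 — peak 4.

4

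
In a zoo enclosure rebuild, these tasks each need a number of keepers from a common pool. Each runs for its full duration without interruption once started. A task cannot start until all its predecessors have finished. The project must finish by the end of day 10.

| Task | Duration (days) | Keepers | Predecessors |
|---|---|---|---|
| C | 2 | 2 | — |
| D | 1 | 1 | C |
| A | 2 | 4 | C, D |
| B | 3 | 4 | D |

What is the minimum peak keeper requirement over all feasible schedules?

4

Early-start (C@1, D@3, A@4, B@4) gives peak 8: d1:2  d2:2  d3:1  d4:8  d5:8  d6:4  d7:0  d8:0  d9:0  d10:0.
Shift B→6.
Schedule C@1, D@3, A@4, B@6: d1:2  d2:2  d3:1  d4:4  d5:4  d6:4  d7:4  d8:4  d9:0  d10:0 — peak 4.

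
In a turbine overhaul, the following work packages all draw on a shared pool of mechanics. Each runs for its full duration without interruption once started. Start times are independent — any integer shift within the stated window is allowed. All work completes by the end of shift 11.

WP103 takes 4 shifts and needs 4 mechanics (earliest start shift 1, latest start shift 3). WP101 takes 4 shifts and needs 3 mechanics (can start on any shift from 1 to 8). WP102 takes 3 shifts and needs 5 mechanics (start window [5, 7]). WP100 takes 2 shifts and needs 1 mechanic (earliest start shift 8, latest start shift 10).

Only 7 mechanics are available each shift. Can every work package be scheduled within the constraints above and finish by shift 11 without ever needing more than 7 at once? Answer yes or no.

yes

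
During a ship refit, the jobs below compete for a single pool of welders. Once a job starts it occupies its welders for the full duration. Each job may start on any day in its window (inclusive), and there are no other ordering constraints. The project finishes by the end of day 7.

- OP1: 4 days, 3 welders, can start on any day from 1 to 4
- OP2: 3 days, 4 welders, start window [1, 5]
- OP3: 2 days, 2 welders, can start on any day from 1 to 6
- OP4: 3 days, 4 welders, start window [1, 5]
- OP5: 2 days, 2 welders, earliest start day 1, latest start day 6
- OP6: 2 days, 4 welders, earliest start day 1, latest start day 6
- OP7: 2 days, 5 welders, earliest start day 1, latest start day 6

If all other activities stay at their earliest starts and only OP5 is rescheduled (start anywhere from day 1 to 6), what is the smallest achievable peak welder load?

OP5@1: d1:24  d2:24  d3:11  d4:3  d5:0  d6:0  d7:0 → peak 24
OP5@2: d1:22  d2:24  d3:13  d4:3  d5:0  d6:0  d7:0 → peak 24
OP5@3: d1:22  d2:22  d3:13  d4:5  d5:0  d6:0  d7:0 → peak 22
OP5@4: d1:22  d2:22  d3:11  d4:5  d5:2  d6:0  d7:0 → peak 22
OP5@5: d1:22  d2:22  d3:11  d4:3  d5:2  d6:2  d7:0 → peak 22
OP5@6: d1:22  d2:22  d3:11  d4:3  d5:0  d6:2  d7:2 → peak 22
Best is OP5@3, peak 22.

22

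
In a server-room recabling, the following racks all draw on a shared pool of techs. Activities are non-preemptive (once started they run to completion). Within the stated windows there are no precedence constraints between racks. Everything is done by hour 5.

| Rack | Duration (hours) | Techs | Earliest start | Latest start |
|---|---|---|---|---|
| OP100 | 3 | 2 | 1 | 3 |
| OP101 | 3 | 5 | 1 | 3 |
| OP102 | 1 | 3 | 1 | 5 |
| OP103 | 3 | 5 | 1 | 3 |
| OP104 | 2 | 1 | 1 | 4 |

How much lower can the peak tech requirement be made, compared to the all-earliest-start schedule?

Early-start peak: h1:16  h2:13  h3:12  h4:0  h5:0 ⇒ 16.
Leveled (OP100@1, OP101@1, OP102@1, OP103@2, OP104@4): h1:10  h2:12  h3:12  h4:6  h5:1 ⇒ 12.
Reduction 16 − 12 = 4.

4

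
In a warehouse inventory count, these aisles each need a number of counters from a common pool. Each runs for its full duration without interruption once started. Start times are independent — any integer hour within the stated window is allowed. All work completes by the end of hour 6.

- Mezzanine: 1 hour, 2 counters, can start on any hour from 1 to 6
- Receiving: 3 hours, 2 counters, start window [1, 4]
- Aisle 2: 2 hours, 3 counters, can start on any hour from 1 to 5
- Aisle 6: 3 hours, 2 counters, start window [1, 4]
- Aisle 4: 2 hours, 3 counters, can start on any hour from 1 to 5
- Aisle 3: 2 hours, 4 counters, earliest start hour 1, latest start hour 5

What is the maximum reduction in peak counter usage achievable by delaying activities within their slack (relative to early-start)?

9

Early-start peak: h1:16  h2:14  h3:4  h4:0  h5:0  h6:0 ⇒ 16.
Leveled (Mezzanine@1, Receiving@1, Aisle 2@1, Aisle 6@2, Aisle 4@3, Aisle 3@5): h1:7  h2:7  h3:7  h4:5  h5:4  h6:4 ⇒ 7.
Reduction 16 − 7 = 9.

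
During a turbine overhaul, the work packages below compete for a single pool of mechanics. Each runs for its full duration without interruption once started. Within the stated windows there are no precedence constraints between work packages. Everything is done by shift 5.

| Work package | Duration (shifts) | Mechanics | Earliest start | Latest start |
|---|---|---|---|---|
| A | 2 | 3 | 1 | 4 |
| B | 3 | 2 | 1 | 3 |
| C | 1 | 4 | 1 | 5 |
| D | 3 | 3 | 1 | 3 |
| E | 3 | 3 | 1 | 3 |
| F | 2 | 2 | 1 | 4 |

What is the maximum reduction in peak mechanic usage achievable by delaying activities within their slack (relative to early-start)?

Early-start peak: s1:17  s2:13  s3:8  s4:0  s5:0 ⇒ 17.
Leveled (A@1, B@1, C@1, D@2, E@3, F@4): s1:9  s2:8  s3:8  s4:8  s5:5 ⇒ 9.
Reduction 17 − 9 = 8.

8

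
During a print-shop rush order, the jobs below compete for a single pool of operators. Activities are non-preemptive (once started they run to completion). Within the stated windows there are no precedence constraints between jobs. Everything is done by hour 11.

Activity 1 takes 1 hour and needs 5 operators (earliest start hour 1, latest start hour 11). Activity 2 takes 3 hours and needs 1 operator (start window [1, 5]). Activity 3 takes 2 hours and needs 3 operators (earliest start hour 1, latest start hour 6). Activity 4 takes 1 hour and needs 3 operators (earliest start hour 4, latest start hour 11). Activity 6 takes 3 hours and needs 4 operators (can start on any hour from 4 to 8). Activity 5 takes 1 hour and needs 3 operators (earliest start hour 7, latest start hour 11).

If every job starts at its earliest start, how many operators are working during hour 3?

At early start, hour 3 has: Activity 2.
Demand: 1 = 1.

1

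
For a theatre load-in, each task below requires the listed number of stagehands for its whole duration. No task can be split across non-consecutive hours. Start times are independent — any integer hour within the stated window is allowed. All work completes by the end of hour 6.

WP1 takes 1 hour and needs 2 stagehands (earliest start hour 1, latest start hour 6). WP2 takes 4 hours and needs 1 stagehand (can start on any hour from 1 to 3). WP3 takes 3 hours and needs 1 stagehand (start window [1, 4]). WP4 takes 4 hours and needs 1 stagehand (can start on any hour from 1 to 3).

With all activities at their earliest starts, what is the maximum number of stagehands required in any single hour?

5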